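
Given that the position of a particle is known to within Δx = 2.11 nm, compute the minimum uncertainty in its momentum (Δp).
2.499 × 10^-26 kg·m/s

Using the Heisenberg uncertainty principle:
ΔxΔp ≥ ℏ/2

The minimum uncertainty in momentum is:
Δp_min = ℏ/(2Δx)
Δp_min = (1.055e-34 J·s) / (2 × 2.110e-09 m)
Δp_min = 2.499e-26 kg·m/s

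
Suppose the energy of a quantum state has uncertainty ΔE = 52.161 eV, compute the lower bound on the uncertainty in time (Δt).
6.309 as

Using the energy-time uncertainty principle:
ΔEΔt ≥ ℏ/2

The minimum uncertainty in time is:
Δt_min = ℏ/(2ΔE)
Δt_min = (1.055e-34 J·s) / (2 × 8.357e-18 J)
Δt_min = 6.309e-18 s = 6.309 as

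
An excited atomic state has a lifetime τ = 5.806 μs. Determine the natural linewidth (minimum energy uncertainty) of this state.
56.684 peV

Using the energy-time uncertainty principle:
ΔEΔt ≥ ℏ/2

The lifetime τ represents the time uncertainty Δt.
The natural linewidth (minimum energy uncertainty) is:

ΔE = ℏ/(2τ)
ΔE = (1.055e-34 J·s) / (2 × 5.806e-06 s)
ΔE = 9.082e-30 J = 56.684 peV

This natural linewidth limits the precision of spectroscopic measurements.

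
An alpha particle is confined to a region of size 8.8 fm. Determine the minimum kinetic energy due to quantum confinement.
16.862 keV

Using the uncertainty principle:

1. Position uncertainty: Δx ≈ 8.800e-15 m
2. Minimum momentum uncertainty: Δp = ℏ/(2Δx) = 5.992e-21 kg·m/s
3. Minimum kinetic energy:
   KE = (Δp)²/(2m) = (5.992e-21)²/(2 × 6.645e-27 kg)
   KE = 2.702e-15 J = 16.862 keV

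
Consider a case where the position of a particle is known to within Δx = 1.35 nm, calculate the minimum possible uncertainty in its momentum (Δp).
3.906 × 10^-26 kg·m/s

Using the Heisenberg uncertainty principle:
ΔxΔp ≥ ℏ/2

The minimum uncertainty in momentum is:
Δp_min = ℏ/(2Δx)
Δp_min = (1.055e-34 J·s) / (2 × 1.350e-09 m)
Δp_min = 3.906e-26 kg·m/s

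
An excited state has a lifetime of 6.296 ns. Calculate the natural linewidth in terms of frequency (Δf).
12.639 MHz

Using the energy-time uncertainty principle and E = hf:
ΔEΔt ≥ ℏ/2
hΔf·Δt ≥ ℏ/2

The minimum frequency uncertainty is:
Δf = ℏ/(2hτ) = 1/(4πτ)
Δf = 1/(4π × 6.296e-09 s)
Δf = 1.264e+07 Hz = 12.639 MHz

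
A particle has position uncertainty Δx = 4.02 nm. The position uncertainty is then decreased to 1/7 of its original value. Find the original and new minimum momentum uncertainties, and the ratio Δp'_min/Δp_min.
Original Δp_min = 1.312 × 10^-26 kg·m/s; new Δp'_min = 9.182 × 10^-26 kg·m/s; ratio Δp'_min/Δp_min = 7.

From the uncertainty principle ΔxΔp ≥ ℏ/2, the minimum momentum uncertainty is Δp_min = ℏ/(2Δx).

Original (Δx = 4.02 nm = 4.020e-09 m):
Δp_min = (1.055e-34 J·s)/(2 × 4.020e-09 m) = 1.312e-26 kg·m/s

When Δx → (1/7)Δx:
Δp'_min = ℏ/(2 × (1/7)Δx) = 7 × ℏ/(2Δx) = 7 × Δp_min
Δp'_min = 7 × 1.312e-26 kg·m/s = 9.182e-26 kg·m/s

Since Δp_min ∝ 1/Δx, when Δx is decreased to 1/7 of its original value, Δp_min increases to 7 times its original value.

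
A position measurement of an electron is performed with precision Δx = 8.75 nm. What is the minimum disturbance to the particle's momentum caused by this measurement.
6.026 × 10^-27 kg·m/s

The uncertainty principle implies that measuring position disturbs momentum:
ΔxΔp ≥ ℏ/2

When we measure position with precision Δx, we necessarily introduce a momentum uncertainty:
Δp ≥ ℏ/(2Δx)
Δp_min = (1.055e-34 J·s) / (2 × 8.750e-09 m)
Δp_min = 6.026e-27 kg·m/s

The more precisely we measure position, the greater the momentum disturbance.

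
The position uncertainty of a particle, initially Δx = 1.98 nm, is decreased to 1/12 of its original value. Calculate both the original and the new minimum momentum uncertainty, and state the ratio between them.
Original Δp_min = 2.663 × 10^-26 kg·m/s; new Δp'_min = 3.196 × 10^-25 kg·m/s; ratio Δp'_min/Δp_min = 12.

From the uncertainty principle ΔxΔp ≥ ℏ/2, the minimum momentum uncertainty is Δp_min = ℏ/(2Δx).

Original (Δx = 1.98 nm = 1.980e-09 m):
Δp_min = (1.055e-34 J·s)/(2 × 1.980e-09 m) = 2.663e-26 kg·m/s

When Δx → (1/12)Δx:
Δp'_min = ℏ/(2 × (1/12)Δx) = 12 × ℏ/(2Δx) = 12 × Δp_min
Δp'_min = 12 × 2.663e-26 kg·m/s = 3.196e-25 kg·m/s

Since Δp_min ∝ 1/Δx, when Δx is decreased to 1/12 of its original value, Δp_min increases to 12 times its original value.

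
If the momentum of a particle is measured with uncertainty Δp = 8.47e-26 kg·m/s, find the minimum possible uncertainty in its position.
622.534 pm

Using the Heisenberg uncertainty principle:
ΔxΔp ≥ ℏ/2

The minimum uncertainty in position is:
Δx_min = ℏ/(2Δp)
Δx_min = (1.055e-34 J·s) / (2 × 8.470e-26 kg·m/s)
Δx_min = 6.225e-10 m = 622.534 pm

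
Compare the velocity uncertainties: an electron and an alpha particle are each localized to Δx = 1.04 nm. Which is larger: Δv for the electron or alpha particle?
The electron has the larger minimum velocity uncertainty, by a ratio of 7294.3.

For both particles, Δp_min = ℏ/(2Δx) = 5.070e-26 kg·m/s (same for both).

The velocity uncertainty is Δv = Δp/m:
- electron: Δv = 5.070e-26 / 9.109e-31 = 5.566e+04 m/s = 55.658 km/s
- alpha particle: Δv = 5.070e-26 / 6.645e-27 = 7.630e+00 m/s = 7.630 m/s

Ratio: 5.566e+04 / 7.630e+00 = 7294.3

The lighter particle has larger velocity uncertainty because Δv ∝ 1/m.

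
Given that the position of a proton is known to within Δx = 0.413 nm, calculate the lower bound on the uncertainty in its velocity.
76.331 m/s

Using the Heisenberg uncertainty principle and Δp = mΔv:
ΔxΔp ≥ ℏ/2
Δx(mΔv) ≥ ℏ/2

The minimum uncertainty in velocity is:
Δv_min = ℏ/(2mΔx)
Δv_min = (1.055e-34 J·s) / (2 × 1.673e-27 kg × 4.130e-10 m)
Δv_min = 7.633e+01 m/s = 76.331 m/s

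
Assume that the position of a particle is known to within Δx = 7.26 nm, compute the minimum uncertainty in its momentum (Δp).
7.263 × 10^-27 kg·m/s

Using the Heisenberg uncertainty principle:
ΔxΔp ≥ ℏ/2

The minimum uncertainty in momentum is:
Δp_min = ℏ/(2Δx)
Δp_min = (1.055e-34 J·s) / (2 × 7.260e-09 m)
Δp_min = 7.263e-27 kg·m/s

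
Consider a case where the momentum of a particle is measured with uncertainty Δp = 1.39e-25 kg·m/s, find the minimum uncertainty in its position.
379.342 pm

Using the Heisenberg uncertainty principle:
ΔxΔp ≥ ℏ/2

The minimum uncertainty in position is:
Δx_min = ℏ/(2Δp)
Δx_min = (1.055e-34 J·s) / (2 × 1.390e-25 kg·m/s)
Δx_min = 3.793e-10 m = 379.342 pm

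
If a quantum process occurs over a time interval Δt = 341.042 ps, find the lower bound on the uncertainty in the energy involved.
965.001 neV

Using the energy-time uncertainty principle:
ΔEΔt ≥ ℏ/2

The minimum uncertainty in energy is:
ΔE_min = ℏ/(2Δt)
ΔE_min = (1.055e-34 J·s) / (2 × 3.410e-10 s)
ΔE_min = 1.546e-25 J = 965.001 neV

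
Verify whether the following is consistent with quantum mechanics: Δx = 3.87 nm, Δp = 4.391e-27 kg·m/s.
No, it violates the uncertainty principle (impossible measurement).

Calculate the product ΔxΔp:
ΔxΔp = (3.870e-09 m) × (4.391e-27 kg·m/s)
ΔxΔp = 1.699e-35 J·s

Compare to the minimum allowed value ℏ/2:
ℏ/2 = 5.273e-35 J·s

Since ΔxΔp = 1.699e-35 J·s < 5.273e-35 J·s = ℏ/2,
the measurement violates the uncertainty principle.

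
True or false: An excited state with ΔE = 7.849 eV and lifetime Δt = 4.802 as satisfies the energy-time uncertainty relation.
No, it violates the uncertainty relation.

Calculate the product ΔEΔt:
ΔE = 7.849 eV = 1.258e-18 J
ΔEΔt = (1.258e-18 J) × (4.802e-18 s)
ΔEΔt = 6.039e-36 J·s

Compare to the minimum allowed value ℏ/2:
ℏ/2 = 5.273e-35 J·s

Since ΔEΔt = 6.039e-36 J·s < 5.273e-35 J·s = ℏ/2,
this violates the uncertainty relation.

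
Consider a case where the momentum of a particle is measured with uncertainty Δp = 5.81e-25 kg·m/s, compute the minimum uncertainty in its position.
90.755 pm

Using the Heisenberg uncertainty principle:
ΔxΔp ≥ ℏ/2

The minimum uncertainty in position is:
Δx_min = ℏ/(2Δp)
Δx_min = (1.055e-34 J·s) / (2 × 5.810e-25 kg·m/s)
Δx_min = 9.075e-11 m = 90.755 pm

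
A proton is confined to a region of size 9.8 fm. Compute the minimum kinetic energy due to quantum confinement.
54.013 keV

Using the uncertainty principle:

1. Position uncertainty: Δx ≈ 9.800e-15 m
2. Minimum momentum uncertainty: Δp = ℏ/(2Δx) = 5.380e-21 kg·m/s
3. Minimum kinetic energy:
   KE = (Δp)²/(2m) = (5.380e-21)²/(2 × 1.673e-27 kg)
   KE = 8.654e-15 J = 54.013 keV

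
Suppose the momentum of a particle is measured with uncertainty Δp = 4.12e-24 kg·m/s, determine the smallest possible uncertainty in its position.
12.798 pm

Using the Heisenberg uncertainty principle:
ΔxΔp ≥ ℏ/2

The minimum uncertainty in position is:
Δx_min = ℏ/(2Δp)
Δx_min = (1.055e-34 J·s) / (2 × 4.120e-24 kg·m/s)
Δx_min = 1.280e-11 m = 12.798 pm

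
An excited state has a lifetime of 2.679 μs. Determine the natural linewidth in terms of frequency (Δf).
29.704 kHz

Using the energy-time uncertainty principle and E = hf:
ΔEΔt ≥ ℏ/2
hΔf·Δt ≥ ℏ/2

The minimum frequency uncertainty is:
Δf = ℏ/(2hτ) = 1/(4πτ)
Δf = 1/(4π × 2.679e-06 s)
Δf = 2.970e+04 Hz = 29.704 kHz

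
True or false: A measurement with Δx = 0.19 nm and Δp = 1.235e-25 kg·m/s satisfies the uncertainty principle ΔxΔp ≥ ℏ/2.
No, it violates the uncertainty principle (impossible measurement).

Calculate the product ΔxΔp:
ΔxΔp = (1.900e-10 m) × (1.235e-25 kg·m/s)
ΔxΔp = 2.346e-35 J·s

Compare to the minimum allowed value ℏ/2:
ℏ/2 = 5.273e-35 J·s

Since ΔxΔp = 2.346e-35 J·s < 5.273e-35 J·s = ℏ/2,
the measurement violates the uncertainty principle.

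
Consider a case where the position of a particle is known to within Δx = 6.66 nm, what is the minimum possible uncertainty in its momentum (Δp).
7.917 × 10^-27 kg·m/s

Using the Heisenberg uncertainty principle:
ΔxΔp ≥ ℏ/2

The minimum uncertainty in momentum is:
Δp_min = ℏ/(2Δx)
Δp_min = (1.055e-34 J·s) / (2 × 6.660e-09 m)
Δp_min = 7.917e-27 kg·m/s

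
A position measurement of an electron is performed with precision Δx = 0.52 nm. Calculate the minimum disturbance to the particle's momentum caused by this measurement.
1.014 × 10^-25 kg·m/s

The uncertainty principle implies that measuring position disturbs momentum:
ΔxΔp ≥ ℏ/2

When we measure position with precision Δx, we necessarily introduce a momentum uncertainty:
Δp ≥ ℏ/(2Δx)
Δp_min = (1.055e-34 J·s) / (2 × 5.200e-10 m)
Δp_min = 1.014e-25 kg·m/s

The more precisely we measure position, the greater the momentum disturbance.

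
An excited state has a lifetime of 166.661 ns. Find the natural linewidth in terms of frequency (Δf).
477.481 kHz

Using the energy-time uncertainty principle and E = hf:
ΔEΔt ≥ ℏ/2
hΔf·Δt ≥ ℏ/2

The minimum frequency uncertainty is:
Δf = ℏ/(2hτ) = 1/(4πτ)
Δf = 1/(4π × 1.667e-07 s)
Δf = 4.775e+05 Hz = 477.481 kHz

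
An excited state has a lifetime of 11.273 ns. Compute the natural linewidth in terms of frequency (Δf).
7.059 MHz

Using the energy-time uncertainty principle and E = hf:
ΔEΔt ≥ ℏ/2
hΔf·Δt ≥ ℏ/2

The minimum frequency uncertainty is:
Δf = ℏ/(2hτ) = 1/(4πτ)
Δf = 1/(4π × 1.127e-08 s)
Δf = 7.059e+06 Hz = 7.059 MHz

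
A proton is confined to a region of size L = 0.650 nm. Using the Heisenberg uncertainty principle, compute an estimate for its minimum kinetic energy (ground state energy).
12.278 μeV

Using the uncertainty principle to estimate ground state energy:

1. The position uncertainty is approximately the confinement size:
   Δx ≈ L = 6.500e-10 m

2. From ΔxΔp ≥ ℏ/2, the minimum momentum uncertainty is:
   Δp ≈ ℏ/(2L) = 8.112e-26 kg·m/s

3. The kinetic energy is approximately:
   KE ≈ (Δp)²/(2m) = (8.112e-26)²/(2 × 1.673e-27 kg)
   KE ≈ 1.967e-24 J = 12.278 μeV

This is an order-of-magnitude estimate of the ground state energy.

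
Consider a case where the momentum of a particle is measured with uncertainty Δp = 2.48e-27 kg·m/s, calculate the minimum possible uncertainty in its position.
21.262 nm

Using the Heisenberg uncertainty principle:
ΔxΔp ≥ ℏ/2

The minimum uncertainty in position is:
Δx_min = ℏ/(2Δp)
Δx_min = (1.055e-34 J·s) / (2 × 2.480e-27 kg·m/s)
Δx_min = 2.126e-08 m = 21.262 nm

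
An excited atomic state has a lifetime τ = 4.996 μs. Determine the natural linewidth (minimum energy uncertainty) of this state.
65.874 peV

Using the energy-time uncertainty principle:
ΔEΔt ≥ ℏ/2

The lifetime τ represents the time uncertainty Δt.
The natural linewidth (minimum energy uncertainty) is:

ΔE = ℏ/(2τ)
ΔE = (1.055e-34 J·s) / (2 × 4.996e-06 s)
ΔE = 1.055e-29 J = 65.874 peV

This natural linewidth limits the precision of spectroscopic measurements.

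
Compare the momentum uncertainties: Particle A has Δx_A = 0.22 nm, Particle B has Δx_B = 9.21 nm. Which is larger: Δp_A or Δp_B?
Particle A has the larger minimum momentum uncertainty, by a factor of 41.86.

For each particle, the minimum momentum uncertainty is Δp_min = ℏ/(2Δx):

Particle A: Δp_A = ℏ/(2×2.200e-10 m) = 2.397e-25 kg·m/s
Particle B: Δp_B = ℏ/(2×9.210e-09 m) = 5.725e-27 kg·m/s

Ratio: Δp_A/Δp_B = 41.86

Since Δp_min ∝ 1/Δx, the particle with smaller position uncertainty (A) has larger momentum uncertainty.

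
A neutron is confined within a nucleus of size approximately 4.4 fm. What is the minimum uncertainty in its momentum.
1.198 × 10^-20 kg·m/s

Using the Heisenberg uncertainty principle:
ΔxΔp ≥ ℏ/2

With Δx ≈ L = 4.400e-15 m (the confinement size):
Δp_min = ℏ/(2Δx)
Δp_min = (1.055e-34 J·s) / (2 × 4.400e-15 m)
Δp_min = 1.198e-20 kg·m/s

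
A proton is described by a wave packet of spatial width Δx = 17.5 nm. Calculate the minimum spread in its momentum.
3.013 × 10^-27 kg·m/s

For a wave packet, the spatial width Δx and momentum spread Δp are related by the uncertainty principle:
ΔxΔp ≥ ℏ/2

The minimum momentum spread is:
Δp_min = ℏ/(2Δx)
Δp_min = (1.055e-34 J·s) / (2 × 1.750e-08 m)
Δp_min = 3.013e-27 kg·m/s

A wave packet cannot have both a well-defined position and well-defined momentum.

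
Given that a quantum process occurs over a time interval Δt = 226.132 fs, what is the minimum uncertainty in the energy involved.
1.455 meV

Using the energy-time uncertainty principle:
ΔEΔt ≥ ℏ/2

The minimum uncertainty in energy is:
ΔE_min = ℏ/(2Δt)
ΔE_min = (1.055e-34 J·s) / (2 × 2.261e-13 s)
ΔE_min = 2.332e-22 J = 1.455 meV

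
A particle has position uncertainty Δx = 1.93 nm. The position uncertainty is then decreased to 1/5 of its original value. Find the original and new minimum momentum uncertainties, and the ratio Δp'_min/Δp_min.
Original Δp_min = 2.732 × 10^-26 kg·m/s; new Δp'_min = 1.366 × 10^-25 kg·m/s; ratio Δp'_min/Δp_min = 5.

From the uncertainty principle ΔxΔp ≥ ℏ/2, the minimum momentum uncertainty is Δp_min = ℏ/(2Δx).

Original (Δx = 1.93 nm = 1.930e-09 m):
Δp_min = (1.055e-34 J·s)/(2 × 1.930e-09 m) = 2.732e-26 kg·m/s

When Δx → (1/5)Δx:
Δp'_min = ℏ/(2 × (1/5)Δx) = 5 × ℏ/(2Δx) = 5 × Δp_min
Δp'_min = 5 × 2.732e-26 kg·m/s = 1.366e-25 kg·m/s

Since Δp_min ∝ 1/Δx, when Δx is decreased to 1/5 of its original value, Δp_min increases to 5 times its original value.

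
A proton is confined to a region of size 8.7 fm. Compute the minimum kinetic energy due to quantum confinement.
68.536 keV

Using the uncertainty principle:

1. Position uncertainty: Δx ≈ 8.700e-15 m
2. Minimum momentum uncertainty: Δp = ℏ/(2Δx) = 6.061e-21 kg·m/s
3. Minimum kinetic energy:
   KE = (Δp)²/(2m) = (6.061e-21)²/(2 × 1.673e-27 kg)
   KE = 1.098e-14 J = 68.536 keV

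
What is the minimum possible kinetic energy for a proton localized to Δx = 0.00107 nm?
4.531 eV

Localizing a particle requires giving it sufficient momentum uncertainty:

1. From uncertainty principle: Δp ≥ ℏ/(2Δx)
   Δp_min = (1.055e-34 J·s) / (2 × 1.070e-12 m)
   Δp_min = 4.928e-23 kg·m/s

2. This momentum uncertainty corresponds to kinetic energy:
   KE ≈ (Δp)²/(2m) = (4.928e-23)²/(2 × 1.673e-27 kg)
   KE = 7.259e-19 J = 4.531 eV

Tighter localization requires more energy.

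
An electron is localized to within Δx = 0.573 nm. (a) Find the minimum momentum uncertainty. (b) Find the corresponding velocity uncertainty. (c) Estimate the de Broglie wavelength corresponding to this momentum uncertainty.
(a) Δp_min = 9.202 × 10^-26 kg·m/s
(b) Δv_min = 101.019 km/s
(c) λ_dB = 7.201 nm

Step-by-step:

(a) From the uncertainty principle:
Δp_min = ℏ/(2Δx) = (1.055e-34 J·s)/(2 × 5.730e-10 m) = 9.202e-26 kg·m/s

(b) The velocity uncertainty:
Δv = Δp/m = (9.202e-26 kg·m/s)/(9.109e-31 kg) = 1.010e+05 m/s = 101.019 km/s

(c) The de Broglie wavelength for this momentum:
λ = h/p = (6.626e-34 J·s)/(9.202e-26 kg·m/s) = 7.201e-09 m = 7.201 nm

Note: The de Broglie wavelength is comparable to the localization size, as expected from wave-particle duality.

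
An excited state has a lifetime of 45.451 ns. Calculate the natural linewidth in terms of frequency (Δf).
1.751 MHz

Using the energy-time uncertainty principle and E = hf:
ΔEΔt ≥ ℏ/2
hΔf·Δt ≥ ℏ/2

The minimum frequency uncertainty is:
Δf = ℏ/(2hτ) = 1/(4πτ)
Δf = 1/(4π × 4.545e-08 s)
Δf = 1.751e+06 Hz = 1.751 MHz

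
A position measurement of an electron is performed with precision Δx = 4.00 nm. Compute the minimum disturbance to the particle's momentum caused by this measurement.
1.318 × 10^-26 kg·m/s

The uncertainty principle implies that measuring position disturbs momentum:
ΔxΔp ≥ ℏ/2

When we measure position with precision Δx, we necessarily introduce a momentum uncertainty:
Δp ≥ ℏ/(2Δx)
Δp_min = (1.055e-34 J·s) / (2 × 4.000e-09 m)
Δp_min = 1.318e-26 kg·m/s

The more precisely we measure position, the greater the momentum disturbance.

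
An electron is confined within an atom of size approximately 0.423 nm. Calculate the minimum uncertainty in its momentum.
1.247 × 10^-25 kg·m/s

Using the Heisenberg uncertainty principle:
ΔxΔp ≥ ℏ/2

With Δx ≈ L = 4.230e-10 m (the confinement size):
Δp_min = ℏ/(2Δx)
Δp_min = (1.055e-34 J·s) / (2 × 4.230e-10 m)
Δp_min = 1.247e-25 kg·m/s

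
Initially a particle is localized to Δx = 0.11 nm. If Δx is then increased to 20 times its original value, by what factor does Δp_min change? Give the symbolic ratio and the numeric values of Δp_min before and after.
Original Δp_min = 4.794 × 10^-25 kg·m/s; new Δp'_min = 2.397 × 10^-26 kg·m/s; ratio Δp'_min/Δp_min = 1/20.

From the uncertainty principle ΔxΔp ≥ ℏ/2, the minimum momentum uncertainty is Δp_min = ℏ/(2Δx).

Original (Δx = 0.11 nm = 1.100e-10 m):
Δp_min = (1.055e-34 J·s)/(2 × 1.100e-10 m) = 4.794e-25 kg·m/s

When Δx → 20Δx:
Δp'_min = ℏ/(2 × 20Δx) = (1/20) × ℏ/(2Δx) = (1/20) × Δp_min
Δp'_min = 1/20 × 4.794e-25 kg·m/s = 2.397e-26 kg·m/s

Since Δp_min ∝ 1/Δx, when Δx is increased to 20 times its original value, Δp_min decreases to 1/20 of its original value.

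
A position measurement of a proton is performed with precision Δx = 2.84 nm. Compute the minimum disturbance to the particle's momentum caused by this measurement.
1.857 × 10^-26 kg·m/s

The uncertainty principle implies that measuring position disturbs momentum:
ΔxΔp ≥ ℏ/2

When we measure position with precision Δx, we necessarily introduce a momentum uncertainty:
Δp ≥ ℏ/(2Δx)
Δp_min = (1.055e-34 J·s) / (2 × 2.840e-09 m)
Δp_min = 1.857e-26 kg·m/s

The more precisely we measure position, the greater the momentum disturbance.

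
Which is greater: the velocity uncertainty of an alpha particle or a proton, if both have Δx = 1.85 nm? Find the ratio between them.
The proton has the larger minimum velocity uncertainty, by a ratio of 4.0.

For both particles, Δp_min = ℏ/(2Δx) = 2.850e-26 kg·m/s (same for both).

The velocity uncertainty is Δv = Δp/m:
- alpha particle: Δv = 2.850e-26 / 6.645e-27 = 4.289e+00 m/s = 4.289 m/s
- proton: Δv = 2.850e-26 / 1.673e-27 = 1.704e+01 m/s = 17.040 m/s

Ratio: 1.704e+01 / 4.289e+00 = 4.0

The lighter particle has larger velocity uncertainty because Δv ∝ 1/m.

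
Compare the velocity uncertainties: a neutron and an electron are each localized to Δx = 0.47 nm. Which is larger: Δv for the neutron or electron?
The electron has the larger minimum velocity uncertainty, by a ratio of 1838.7.

For both particles, Δp_min = ℏ/(2Δx) = 1.122e-25 kg·m/s (same for both).

The velocity uncertainty is Δv = Δp/m:
- neutron: Δv = 1.122e-25 / 1.675e-27 = 6.698e+01 m/s = 66.981 m/s
- electron: Δv = 1.122e-25 / 9.109e-31 = 1.232e+05 m/s = 123.157 km/s

Ratio: 1.232e+05 / 6.698e+01 = 1838.7

The lighter particle has larger velocity uncertainty because Δv ∝ 1/m.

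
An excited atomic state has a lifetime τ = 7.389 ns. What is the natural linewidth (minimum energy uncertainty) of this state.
44.540 neV

Using the energy-time uncertainty principle:
ΔEΔt ≥ ℏ/2

The lifetime τ represents the time uncertainty Δt.
The natural linewidth (minimum energy uncertainty) is:

ΔE = ℏ/(2τ)
ΔE = (1.055e-34 J·s) / (2 × 7.389e-09 s)
ΔE = 7.136e-27 J = 44.540 neV

This natural linewidth limits the precision of spectroscopic measurements.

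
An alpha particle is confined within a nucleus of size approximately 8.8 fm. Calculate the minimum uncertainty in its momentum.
5.992 × 10^-21 kg·m/s

Using the Heisenberg uncertainty principle:
ΔxΔp ≥ ℏ/2

With Δx ≈ L = 8.800e-15 m (the confinement size):
Δp_min = ℏ/(2Δx)
Δp_min = (1.055e-34 J·s) / (2 × 8.800e-15 m)
Δp_min = 5.992e-21 kg·m/s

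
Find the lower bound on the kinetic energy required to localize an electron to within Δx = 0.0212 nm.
21.193 eV

Localizing a particle requires giving it sufficient momentum uncertainty:

1. From uncertainty principle: Δp ≥ ℏ/(2Δx)
   Δp_min = (1.055e-34 J·s) / (2 × 2.120e-11 m)
   Δp_min = 2.487e-24 kg·m/s

2. This momentum uncertainty corresponds to kinetic energy:
   KE ≈ (Δp)²/(2m) = (2.487e-24)²/(2 × 9.109e-31 kg)
   KE = 3.395e-18 J = 21.193 eV

Tighter localization requires more energy.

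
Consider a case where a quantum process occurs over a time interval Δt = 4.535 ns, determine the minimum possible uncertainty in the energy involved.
72.570 neV

Using the energy-time uncertainty principle:
ΔEΔt ≥ ℏ/2

The minimum uncertainty in energy is:
ΔE_min = ℏ/(2Δt)
ΔE_min = (1.055e-34 J·s) / (2 × 4.535e-09 s)
ΔE_min = 1.163e-26 J = 72.570 neV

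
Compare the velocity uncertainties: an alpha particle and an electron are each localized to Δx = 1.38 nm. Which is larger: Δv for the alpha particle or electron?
The electron has the larger minimum velocity uncertainty, by a ratio of 7294.3.

For both particles, Δp_min = ℏ/(2Δx) = 3.821e-26 kg·m/s (same for both).

The velocity uncertainty is Δv = Δp/m:
- alpha particle: Δv = 3.821e-26 / 6.645e-27 = 5.750e+00 m/s = 5.750 m/s
- electron: Δv = 3.821e-26 / 9.109e-31 = 4.194e+04 m/s = 41.945 km/s

Ratio: 4.194e+04 / 5.750e+00 = 7294.3

The lighter particle has larger velocity uncertainty because Δv ∝ 1/m.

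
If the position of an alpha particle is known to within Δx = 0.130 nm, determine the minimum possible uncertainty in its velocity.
61.042 m/s

Using the Heisenberg uncertainty principle and Δp = mΔv:
ΔxΔp ≥ ℏ/2
Δx(mΔv) ≥ ℏ/2

The minimum uncertainty in velocity is:
Δv_min = ℏ/(2mΔx)
Δv_min = (1.055e-34 J·s) / (2 × 6.645e-27 kg × 1.300e-10 m)
Δv_min = 6.104e+01 m/s = 61.042 m/s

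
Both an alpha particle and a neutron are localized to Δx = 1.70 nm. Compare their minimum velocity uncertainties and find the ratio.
The neutron has the larger minimum velocity uncertainty, by a ratio of 4.0.

For both particles, Δp_min = ℏ/(2Δx) = 3.102e-26 kg·m/s (same for both).

The velocity uncertainty is Δv = Δp/m:
- alpha particle: Δv = 3.102e-26 / 6.645e-27 = 4.668e+00 m/s = 4.668 m/s
- neutron: Δv = 3.102e-26 / 1.675e-27 = 1.852e+01 m/s = 18.518 m/s

Ratio: 1.852e+01 / 4.668e+00 = 4.0

The lighter particle has larger velocity uncertainty because Δv ∝ 1/m.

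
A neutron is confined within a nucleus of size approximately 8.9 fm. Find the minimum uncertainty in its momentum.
5.925 × 10^-21 kg·m/s

Using the Heisenberg uncertainty principle:
ΔxΔp ≥ ℏ/2

With Δx ≈ L = 8.900e-15 m (the confinement size):
Δp_min = ℏ/(2Δx)
Δp_min = (1.055e-34 J·s) / (2 × 8.900e-15 m)
Δp_min = 5.925e-21 kg·m/s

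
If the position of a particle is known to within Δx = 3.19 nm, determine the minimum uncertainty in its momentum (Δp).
1.653 × 10^-26 kg·m/s

Using the Heisenberg uncertainty principle:
ΔxΔp ≥ ℏ/2

The minimum uncertainty in momentum is:
Δp_min = ℏ/(2Δx)
Δp_min = (1.055e-34 J·s) / (2 × 3.190e-09 m)
Δp_min = 1.653e-26 kg·m/s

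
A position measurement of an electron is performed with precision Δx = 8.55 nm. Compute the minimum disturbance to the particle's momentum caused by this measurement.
6.167 × 10^-27 kg·m/s

The uncertainty principle implies that measuring position disturbs momentum:
ΔxΔp ≥ ℏ/2

When we measure position with precision Δx, we necessarily introduce a momentum uncertainty:
Δp ≥ ℏ/(2Δx)
Δp_min = (1.055e-34 J·s) / (2 × 8.550e-09 m)
Δp_min = 6.167e-27 kg·m/s

The more precisely we measure position, the greater the momentum disturbance.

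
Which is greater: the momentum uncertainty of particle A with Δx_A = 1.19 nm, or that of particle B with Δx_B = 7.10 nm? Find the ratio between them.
Particle A has the larger minimum momentum uncertainty, by a factor of 5.97.

For each particle, the minimum momentum uncertainty is Δp_min = ℏ/(2Δx):

Particle A: Δp_A = ℏ/(2×1.190e-09 m) = 4.431e-26 kg·m/s
Particle B: Δp_B = ℏ/(2×7.100e-09 m) = 7.427e-27 kg·m/s

Ratio: Δp_A/Δp_B = 5.97

Since Δp_min ∝ 1/Δx, the particle with smaller position uncertainty (A) has larger momentum uncertainty.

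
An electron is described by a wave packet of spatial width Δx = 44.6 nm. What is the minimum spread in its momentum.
1.182 × 10^-27 kg·m/s

For a wave packet, the spatial width Δx and momentum spread Δp are related by the uncertainty principle:
ΔxΔp ≥ ℏ/2

The minimum momentum spread is:
Δp_min = ℏ/(2Δx)
Δp_min = (1.055e-34 J·s) / (2 × 4.460e-08 m)
Δp_min = 1.182e-27 kg·m/s

A wave packet cannot have both a well-defined position and well-defined momentum.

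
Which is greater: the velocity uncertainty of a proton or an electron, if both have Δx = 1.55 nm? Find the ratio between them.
The electron has the larger minimum velocity uncertainty, by a ratio of 1836.2.

For both particles, Δp_min = ℏ/(2Δx) = 3.402e-26 kg·m/s (same for both).

The velocity uncertainty is Δv = Δp/m:
- proton: Δv = 3.402e-26 / 1.673e-27 = 2.034e+01 m/s = 20.338 m/s
- electron: Δv = 3.402e-26 / 9.109e-31 = 3.734e+04 m/s = 37.344 km/s

Ratio: 3.734e+04 / 2.034e+01 = 1836.2

The lighter particle has larger velocity uncertainty because Δv ∝ 1/m.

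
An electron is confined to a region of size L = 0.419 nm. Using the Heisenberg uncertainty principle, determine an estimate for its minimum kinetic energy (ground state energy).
54.254 meV

Using the uncertainty principle to estimate ground state energy:

1. The position uncertainty is approximately the confinement size:
   Δx ≈ L = 4.190e-10 m

2. From ΔxΔp ≥ ℏ/2, the minimum momentum uncertainty is:
   Δp ≈ ℏ/(2L) = 1.258e-25 kg·m/s

3. The kinetic energy is approximately:
   KE ≈ (Δp)²/(2m) = (1.258e-25)²/(2 × 9.109e-31 kg)
   KE ≈ 8.693e-21 J = 54.254 meV

This is an order-of-magnitude estimate of the ground state energy.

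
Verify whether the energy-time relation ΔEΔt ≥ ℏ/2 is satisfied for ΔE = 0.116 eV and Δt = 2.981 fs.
Yes, it satisfies the uncertainty relation.

Calculate the product ΔEΔt:
ΔE = 0.116 eV = 1.859e-20 J
ΔEΔt = (1.859e-20 J) × (2.981e-15 s)
ΔEΔt = 5.540e-35 J·s

Compare to the minimum allowed value ℏ/2:
ℏ/2 = 5.273e-35 J·s

Since ΔEΔt = 5.540e-35 J·s ≥ 5.273e-35 J·s = ℏ/2,
this satisfies the uncertainty relation.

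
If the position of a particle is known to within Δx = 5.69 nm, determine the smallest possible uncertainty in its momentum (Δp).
9.267 × 10^-27 kg·m/s

Using the Heisenberg uncertainty principle:
ΔxΔp ≥ ℏ/2

The minimum uncertainty in momentum is:
Δp_min = ℏ/(2Δx)
Δp_min = (1.055e-34 J·s) / (2 × 5.690e-09 m)
Δp_min = 9.267e-27 kg·m/s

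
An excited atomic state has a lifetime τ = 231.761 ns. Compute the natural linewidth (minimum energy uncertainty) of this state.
1.420 neV

Using the energy-time uncertainty principle:
ΔEΔt ≥ ℏ/2

The lifetime τ represents the time uncertainty Δt.
The natural linewidth (minimum energy uncertainty) is:

ΔE = ℏ/(2τ)
ΔE = (1.055e-34 J·s) / (2 × 2.318e-07 s)
ΔE = 2.275e-28 J = 1.420 neV

This natural linewidth limits the precision of spectroscopic measurements.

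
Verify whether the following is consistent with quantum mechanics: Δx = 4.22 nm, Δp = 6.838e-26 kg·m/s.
Yes, it satisfies the uncertainty principle.

Calculate the product ΔxΔp:
ΔxΔp = (4.220e-09 m) × (6.838e-26 kg·m/s)
ΔxΔp = 2.886e-34 J·s

Compare to the minimum allowed value ℏ/2:
ℏ/2 = 5.273e-35 J·s

Since ΔxΔp = 2.886e-34 J·s ≥ 5.273e-35 J·s = ℏ/2,
the measurement satisfies the uncertainty principle.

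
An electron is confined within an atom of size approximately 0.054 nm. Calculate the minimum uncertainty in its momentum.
9.765 × 10^-25 kg·m/s

Using the Heisenberg uncertainty principle:
ΔxΔp ≥ ℏ/2

With Δx ≈ L = 5.400e-11 m (the confinement size):
Δp_min = ℏ/(2Δx)
Δp_min = (1.055e-34 J·s) / (2 × 5.400e-11 m)
Δp_min = 9.765e-25 kg·m/s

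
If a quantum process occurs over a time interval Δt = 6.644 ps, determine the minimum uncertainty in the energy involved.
49.534 μeV

Using the energy-time uncertainty principle:
ΔEΔt ≥ ℏ/2

The minimum uncertainty in energy is:
ΔE_min = ℏ/(2Δt)
ΔE_min = (1.055e-34 J·s) / (2 × 6.644e-12 s)
ΔE_min = 7.936e-24 J = 49.534 μeV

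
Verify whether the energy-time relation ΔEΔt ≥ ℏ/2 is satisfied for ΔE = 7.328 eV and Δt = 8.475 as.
No, it violates the uncertainty relation.

Calculate the product ΔEΔt:
ΔE = 7.328 eV = 1.174e-18 J
ΔEΔt = (1.174e-18 J) × (8.475e-18 s)
ΔEΔt = 9.950e-36 J·s

Compare to the minimum allowed value ℏ/2:
ℏ/2 = 5.273e-35 J·s

Since ΔEΔt = 9.950e-36 J·s < 5.273e-35 J·s = ℏ/2,
this violates the uncertainty relation.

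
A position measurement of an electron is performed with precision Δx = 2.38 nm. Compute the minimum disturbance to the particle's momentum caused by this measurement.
2.215 × 10^-26 kg·m/s

The uncertainty principle implies that measuring position disturbs momentum:
ΔxΔp ≥ ℏ/2

When we measure position with precision Δx, we necessarily introduce a momentum uncertainty:
Δp ≥ ℏ/(2Δx)
Δp_min = (1.055e-34 J·s) / (2 × 2.380e-09 m)
Δp_min = 2.215e-26 kg·m/s

The more precisely we measure position, the greater the momentum disturbance.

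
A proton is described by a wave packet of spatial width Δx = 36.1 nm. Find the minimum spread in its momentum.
1.461 × 10^-27 kg·m/s

For a wave packet, the spatial width Δx and momentum spread Δp are related by the uncertainty principle:
ΔxΔp ≥ ℏ/2

The minimum momentum spread is:
Δp_min = ℏ/(2Δx)
Δp_min = (1.055e-34 J·s) / (2 × 3.610e-08 m)
Δp_min = 1.461e-27 kg·m/s

A wave packet cannot have both a well-defined position and well-defined momentum.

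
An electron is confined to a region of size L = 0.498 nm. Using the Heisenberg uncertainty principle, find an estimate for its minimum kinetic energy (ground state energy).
38.406 meV

Using the uncertainty principle to estimate ground state energy:

1. The position uncertainty is approximately the confinement size:
   Δx ≈ L = 4.980e-10 m

2. From ΔxΔp ≥ ℏ/2, the minimum momentum uncertainty is:
   Δp ≈ ℏ/(2L) = 1.059e-25 kg·m/s

3. The kinetic energy is approximately:
   KE ≈ (Δp)²/(2m) = (1.059e-25)²/(2 × 9.109e-31 kg)
   KE ≈ 6.153e-21 J = 38.406 meV

This is an order-of-magnitude estimate of the ground state energy.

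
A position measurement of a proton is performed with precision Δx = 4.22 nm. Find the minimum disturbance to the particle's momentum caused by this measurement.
1.249 × 10^-26 kg·m/s

The uncertainty principle implies that measuring position disturbs momentum:
ΔxΔp ≥ ℏ/2

When we measure position with precision Δx, we necessarily introduce a momentum uncertainty:
Δp ≥ ℏ/(2Δx)
Δp_min = (1.055e-34 J·s) / (2 × 4.220e-09 m)
Δp_min = 1.249e-26 kg·m/s

The more precisely we measure position, the greater the momentum disturbance.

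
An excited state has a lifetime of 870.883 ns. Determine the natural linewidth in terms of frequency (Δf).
91.376 kHz

Using the energy-time uncertainty principle and E = hf:
ΔEΔt ≥ ℏ/2
hΔf·Δt ≥ ℏ/2

The minimum frequency uncertainty is:
Δf = ℏ/(2hτ) = 1/(4πτ)
Δf = 1/(4π × 8.709e-07 s)
Δf = 9.138e+04 Hz = 91.376 kHz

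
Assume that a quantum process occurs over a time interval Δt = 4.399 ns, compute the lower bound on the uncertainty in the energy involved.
74.814 neV

Using the energy-time uncertainty principle:
ΔEΔt ≥ ℏ/2

The minimum uncertainty in energy is:
ΔE_min = ℏ/(2Δt)
ΔE_min = (1.055e-34 J·s) / (2 × 4.399e-09 s)
ΔE_min = 1.199e-26 J = 74.814 neV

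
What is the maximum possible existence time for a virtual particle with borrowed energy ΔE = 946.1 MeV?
3.479 × 10^-25 s

Using the energy-time uncertainty principle:
ΔEΔt ≥ ℏ/2

For a virtual particle borrowing energy ΔE, the maximum lifetime is:
Δt_max = ℏ/(2ΔE)

Converting energy:
ΔE = 946.1 MeV = 1.516e-10 J

Δt_max = (1.055e-34 J·s) / (2 × 1.516e-10 J)
Δt_max = 3.479e-25 s = 3.479 × 10^-25 s

Virtual particles with higher borrowed energy exist for shorter times.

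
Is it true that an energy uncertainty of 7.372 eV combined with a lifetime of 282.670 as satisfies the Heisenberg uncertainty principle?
Yes, it satisfies the uncertainty relation.

Calculate the product ΔEΔt:
ΔE = 7.372 eV = 1.181e-18 J
ΔEΔt = (1.181e-18 J) × (2.827e-16 s)
ΔEΔt = 3.339e-34 J·s

Compare to the minimum allowed value ℏ/2:
ℏ/2 = 5.273e-35 J·s

Since ΔEΔt = 3.339e-34 J·s ≥ 5.273e-35 J·s = ℏ/2,
this satisfies the uncertainty relation.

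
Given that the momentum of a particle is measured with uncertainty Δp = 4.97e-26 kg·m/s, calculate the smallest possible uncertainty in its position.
1.061 nm

Using the Heisenberg uncertainty principle:
ΔxΔp ≥ ℏ/2

The minimum uncertainty in position is:
Δx_min = ℏ/(2Δp)
Δx_min = (1.055e-34 J·s) / (2 × 4.970e-26 kg·m/s)
Δx_min = 1.061e-09 m = 1.061 nm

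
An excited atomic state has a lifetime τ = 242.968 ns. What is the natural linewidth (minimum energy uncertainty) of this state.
1.355 neV

Using the energy-time uncertainty principle:
ΔEΔt ≥ ℏ/2

The lifetime τ represents the time uncertainty Δt.
The natural linewidth (minimum energy uncertainty) is:

ΔE = ℏ/(2τ)
ΔE = (1.055e-34 J·s) / (2 × 2.430e-07 s)
ΔE = 2.170e-28 J = 1.355 neV

This natural linewidth limits the precision of spectroscopic measurements.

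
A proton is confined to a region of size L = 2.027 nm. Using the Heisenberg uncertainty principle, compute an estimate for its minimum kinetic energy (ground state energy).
1.263 μeV

Using the uncertainty principle to estimate ground state energy:

1. The position uncertainty is approximately the confinement size:
   Δx ≈ L = 2.027e-09 m

2. From ΔxΔp ≥ ℏ/2, the minimum momentum uncertainty is:
   Δp ≈ ℏ/(2L) = 2.601e-26 kg·m/s

3. The kinetic energy is approximately:
   KE ≈ (Δp)²/(2m) = (2.601e-26)²/(2 × 1.673e-27 kg)
   KE ≈ 2.023e-25 J = 1.263 μeV

This is an order-of-magnitude estimate of the ground state energy.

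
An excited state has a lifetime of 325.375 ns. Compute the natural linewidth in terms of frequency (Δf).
244.572 kHz

Using the energy-time uncertainty principle and E = hf:
ΔEΔt ≥ ℏ/2
hΔf·Δt ≥ ℏ/2

The minimum frequency uncertainty is:
Δf = ℏ/(2hτ) = 1/(4πτ)
Δf = 1/(4π × 3.254e-07 s)
Δf = 2.446e+05 Hz = 244.572 kHz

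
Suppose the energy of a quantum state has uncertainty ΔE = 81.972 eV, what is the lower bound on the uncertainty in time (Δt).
4.015 as

Using the energy-time uncertainty principle:
ΔEΔt ≥ ℏ/2

The minimum uncertainty in time is:
Δt_min = ℏ/(2ΔE)
Δt_min = (1.055e-34 J·s) / (2 × 1.313e-17 J)
Δt_min = 4.015e-18 s = 4.015 as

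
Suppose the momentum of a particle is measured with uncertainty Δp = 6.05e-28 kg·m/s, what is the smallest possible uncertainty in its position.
87.155 nm

Using the Heisenberg uncertainty principle:
ΔxΔp ≥ ℏ/2

The minimum uncertainty in position is:
Δx_min = ℏ/(2Δp)
Δx_min = (1.055e-34 J·s) / (2 × 6.050e-28 kg·m/s)
Δx_min = 8.715e-08 m = 87.155 nm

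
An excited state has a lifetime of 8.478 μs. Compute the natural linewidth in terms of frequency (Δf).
9.386 kHz

Using the energy-time uncertainty principle and E = hf:
ΔEΔt ≥ ℏ/2
hΔf·Δt ≥ ℏ/2

The minimum frequency uncertainty is:
Δf = ℏ/(2hτ) = 1/(4πτ)
Δf = 1/(4π × 8.478e-06 s)
Δf = 9.386e+03 Hz = 9.386 kHz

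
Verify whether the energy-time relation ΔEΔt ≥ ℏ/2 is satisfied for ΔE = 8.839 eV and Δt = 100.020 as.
Yes, it satisfies the uncertainty relation.

Calculate the product ΔEΔt:
ΔE = 8.839 eV = 1.416e-18 J
ΔEΔt = (1.416e-18 J) × (1.000e-16 s)
ΔEΔt = 1.416e-34 J·s

Compare to the minimum allowed value ℏ/2:
ℏ/2 = 5.273e-35 J·s

Since ΔEΔt = 1.416e-34 J·s ≥ 5.273e-35 J·s = ℏ/2,
this satisfies the uncertainty relation.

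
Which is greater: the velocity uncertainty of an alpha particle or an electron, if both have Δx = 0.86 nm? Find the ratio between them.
The electron has the larger minimum velocity uncertainty, by a ratio of 7294.3.

For both particles, Δp_min = ℏ/(2Δx) = 6.131e-26 kg·m/s (same for both).

The velocity uncertainty is Δv = Δp/m:
- alpha particle: Δv = 6.131e-26 / 6.645e-27 = 9.227e+00 m/s = 9.227 m/s
- electron: Δv = 6.131e-26 / 9.109e-31 = 6.731e+04 m/s = 67.307 km/s

Ratio: 6.731e+04 / 9.227e+00 = 7294.3

The lighter particle has larger velocity uncertainty because Δv ∝ 1/m.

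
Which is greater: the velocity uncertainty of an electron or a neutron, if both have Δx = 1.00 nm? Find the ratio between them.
The electron has the larger minimum velocity uncertainty, by a ratio of 1838.7.

For both particles, Δp_min = ℏ/(2Δx) = 5.273e-26 kg·m/s (same for both).

The velocity uncertainty is Δv = Δp/m:
- electron: Δv = 5.273e-26 / 9.109e-31 = 5.788e+04 m/s = 57.884 km/s
- neutron: Δv = 5.273e-26 / 1.675e-27 = 3.148e+01 m/s = 31.481 m/s

Ratio: 5.788e+04 / 3.148e+01 = 1838.7

The lighter particle has larger velocity uncertainty because Δv ∝ 1/m.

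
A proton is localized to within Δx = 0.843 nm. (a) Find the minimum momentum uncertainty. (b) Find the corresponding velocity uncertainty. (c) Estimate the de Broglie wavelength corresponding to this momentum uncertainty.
(a) Δp_min = 6.255 × 10^-26 kg·m/s
(b) Δv_min = 37.396 m/s
(c) λ_dB = 10.593 nm

Step-by-step:

(a) From the uncertainty principle:
Δp_min = ℏ/(2Δx) = (1.055e-34 J·s)/(2 × 8.430e-10 m) = 6.255e-26 kg·m/s

(b) The velocity uncertainty:
Δv = Δp/m = (6.255e-26 kg·m/s)/(1.673e-27 kg) = 3.740e+01 m/s = 37.396 m/s

(c) The de Broglie wavelength for this momentum:
λ = h/p = (6.626e-34 J·s)/(6.255e-26 kg·m/s) = 1.059e-08 m = 10.593 nm

Note: The de Broglie wavelength is comparable to the localization size, as expected from wave-particle duality.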